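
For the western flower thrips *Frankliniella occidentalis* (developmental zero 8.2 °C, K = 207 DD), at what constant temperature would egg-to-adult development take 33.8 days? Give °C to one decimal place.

14.3 °C

Required daily accumulation = 207 / 33.8 = 6.124 DD/day.
T = T_base + 6.124 = 8.2 + 6.124 = 14.324 ≈ 14.3 °C.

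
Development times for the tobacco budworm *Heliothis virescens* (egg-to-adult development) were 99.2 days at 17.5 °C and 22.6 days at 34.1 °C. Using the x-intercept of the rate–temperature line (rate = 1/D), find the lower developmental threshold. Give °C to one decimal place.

Equal thermal constants: D₁(T₁ − T_b) = D₂(T₂ − T_b).
99.2·(17.5 − T_b) = 22.6·(34.1 − T_b)
T_b = (99.2·17.5 − 22.6·34.1) / (99.2 − 22.6) = 965.34 / 76.6 = 12.602 °C ≈ 12.6 °C.

12.6 °C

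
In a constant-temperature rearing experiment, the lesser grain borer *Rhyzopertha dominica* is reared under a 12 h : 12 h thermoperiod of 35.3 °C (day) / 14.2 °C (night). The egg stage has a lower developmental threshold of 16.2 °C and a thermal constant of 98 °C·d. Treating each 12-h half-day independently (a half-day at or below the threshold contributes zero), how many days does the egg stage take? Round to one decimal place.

10.3 days

Day half: max(0, 35.3 − 16.2) × 0.5 = 19.1 × 0.5 = 9.55 DD.
Night half: max(0, 14.2 − 16.2) × 0.5 = 0.0 × 0.5 = 0.00 DD.
Per 24 h: 9.55 DD/day.
Duration = 98 / 9.55 = 10.262 ≈ 10.3 days.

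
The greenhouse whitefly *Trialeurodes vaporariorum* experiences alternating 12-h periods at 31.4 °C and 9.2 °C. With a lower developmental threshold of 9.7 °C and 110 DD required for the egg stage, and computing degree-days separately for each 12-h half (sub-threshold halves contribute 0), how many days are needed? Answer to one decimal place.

10.1 days

Day half: max(0, 31.4 − 9.7) × 0.5 = 21.7 × 0.5 = 10.85 DD.
Night half: max(0, 9.2 − 9.7) × 0.5 = 0.0 × 0.5 = 0.00 DD.
Per 24 h: 10.85 DD/day.
Duration = 110 / 10.85 = 10.138 ≈ 10.1 days.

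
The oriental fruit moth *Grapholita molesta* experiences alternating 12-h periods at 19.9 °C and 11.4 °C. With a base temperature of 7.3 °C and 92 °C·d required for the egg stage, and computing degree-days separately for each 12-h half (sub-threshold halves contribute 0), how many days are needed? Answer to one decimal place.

11.0 days

Day half: max(0, 19.9 − 7.3) × 0.5 = 12.6 × 0.5 = 6.30 DD.
Night half: max(0, 11.4 − 7.3) × 0.5 = 4.1 × 0.5 = 2.05 DD.
Per 24 h: 8.35 DD/day.
Duration = 92 / 8.35 = 11.018 ≈ 11.0 days.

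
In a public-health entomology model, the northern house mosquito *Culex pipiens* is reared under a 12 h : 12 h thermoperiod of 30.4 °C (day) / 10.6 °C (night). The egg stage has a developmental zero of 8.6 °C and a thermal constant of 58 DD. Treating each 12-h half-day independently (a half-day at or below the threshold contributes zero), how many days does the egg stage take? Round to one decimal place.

4.9 days

Day half: max(0, 30.4 − 8.6) × 0.5 = 21.8 × 0.5 = 10.90 DD.
Night half: max(0, 10.6 − 8.6) × 0.5 = 2.0 × 0.5 = 1.00 DD.
Per 24 h: 11.90 DD/day.
Duration = 58 / 11.90 = 4.874 ≈ 4.9 days.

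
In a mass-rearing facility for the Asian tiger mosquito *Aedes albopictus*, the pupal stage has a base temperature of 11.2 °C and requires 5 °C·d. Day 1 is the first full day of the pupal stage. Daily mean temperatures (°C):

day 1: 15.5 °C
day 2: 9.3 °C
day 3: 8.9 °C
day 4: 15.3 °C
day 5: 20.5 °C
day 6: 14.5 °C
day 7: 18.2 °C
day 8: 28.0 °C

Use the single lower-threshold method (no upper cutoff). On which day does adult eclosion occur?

day 4

Daily DD above 11.2 °C: 4.3, 0.0, 0.0, 4.1, 9.3, 3.3, 7.0, 16.8.
Cumulative: 4.3, 4.3, 4.3, 8.4, 17.7, 21.0, 28.0, 44.8.
The total first reaches 5 DD on day 4.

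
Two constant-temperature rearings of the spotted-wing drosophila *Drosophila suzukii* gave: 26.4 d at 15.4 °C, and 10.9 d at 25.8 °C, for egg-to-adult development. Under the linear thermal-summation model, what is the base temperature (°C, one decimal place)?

Equal thermal constants: D₁(T₁ − T_b) = D₂(T₂ − T_b).
26.4·(15.4 − T_b) = 10.9·(25.8 − T_b)
T_b = (26.4·15.4 − 10.9·25.8) / (26.4 − 10.9) = 125.34 / 15.5 = 8.086 °C ≈ 8.1 °C.

8.1 °C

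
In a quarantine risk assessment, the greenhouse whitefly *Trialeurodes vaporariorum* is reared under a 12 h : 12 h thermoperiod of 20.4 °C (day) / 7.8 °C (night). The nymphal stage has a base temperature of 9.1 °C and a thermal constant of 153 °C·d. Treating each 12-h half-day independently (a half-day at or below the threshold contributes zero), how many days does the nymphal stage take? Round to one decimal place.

Day half: max(0, 20.4 − 9.1) × 0.5 = 11.3 × 0.5 = 5.65 DD.
Night half: max(0, 7.8 − 9.1) × 0.5 = 0.0 × 0.5 = 0.00 DD.
Per 24 h: 5.65 DD/day.
Duration = 153 / 5.65 = 27.080 ≈ 27.1 days.

27.1 days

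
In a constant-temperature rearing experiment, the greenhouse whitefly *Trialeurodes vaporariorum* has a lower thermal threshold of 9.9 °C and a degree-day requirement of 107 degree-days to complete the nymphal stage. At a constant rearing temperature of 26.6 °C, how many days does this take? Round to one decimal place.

6.4 days

Daily accumulation = 26.6 − 9.9 = 16.7 DD/day.
Duration = 107 / 16.7 = 6.407 ≈ 6.4 days.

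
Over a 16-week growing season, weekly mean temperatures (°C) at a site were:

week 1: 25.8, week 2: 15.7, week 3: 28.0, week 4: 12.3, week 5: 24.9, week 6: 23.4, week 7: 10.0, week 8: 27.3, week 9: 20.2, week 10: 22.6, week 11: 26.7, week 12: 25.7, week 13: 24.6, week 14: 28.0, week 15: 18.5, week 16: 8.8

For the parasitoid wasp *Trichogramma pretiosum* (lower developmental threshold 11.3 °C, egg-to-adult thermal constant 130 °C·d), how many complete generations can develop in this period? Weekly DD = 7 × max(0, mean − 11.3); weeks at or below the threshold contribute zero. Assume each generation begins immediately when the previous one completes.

8 generations

Weekly DD (7 × max(0, T̄ − 11.3)): 101.5, 30.8, 116.9, 7.0, 95.2, 84.7, 0.0, 112.0, 62.3, 79.1, 107.8, 100.8, 93.1, 116.9, 50.4, 0.0.
Season total = 1158.5 DD.
Complete generations = ⌊1158.5 / 130⌋ = 8.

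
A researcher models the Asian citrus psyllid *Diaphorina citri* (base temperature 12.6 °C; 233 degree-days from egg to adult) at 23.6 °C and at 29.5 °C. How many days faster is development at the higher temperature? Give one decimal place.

7.4 days

At 23.6 °C: 233 / (23.6 − 12.6) = 233 / 11.0 = 21.182 d.
At 29.5 °C: 233 / (29.5 − 12.6) = 233 / 16.9 = 13.787 d.
Difference = |21.182 − 13.787| = 7.395 ≈ 7.4 days.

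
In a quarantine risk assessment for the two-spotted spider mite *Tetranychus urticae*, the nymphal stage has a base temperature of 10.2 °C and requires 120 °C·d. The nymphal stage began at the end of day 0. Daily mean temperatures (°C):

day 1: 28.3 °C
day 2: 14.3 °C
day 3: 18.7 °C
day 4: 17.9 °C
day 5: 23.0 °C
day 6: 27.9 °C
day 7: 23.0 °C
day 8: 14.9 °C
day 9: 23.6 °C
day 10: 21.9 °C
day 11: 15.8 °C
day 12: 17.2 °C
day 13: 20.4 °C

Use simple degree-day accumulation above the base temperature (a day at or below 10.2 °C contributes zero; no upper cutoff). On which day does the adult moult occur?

Daily DD above 10.2 °C: 18.1, 4.1, 8.5, 7.7, 12.8, 17.7, 12.8, 4.7, 13.4, 11.7, 5.6, 7.0, 10.2.
Cumulative: 18.1, 22.2, 30.7, 38.4, 51.2, 68.9, 81.7, 86.4, 99.8, 111.5, 117.1, 124.1, 134.3.
The total first reaches 120 DD on day 12.

day 12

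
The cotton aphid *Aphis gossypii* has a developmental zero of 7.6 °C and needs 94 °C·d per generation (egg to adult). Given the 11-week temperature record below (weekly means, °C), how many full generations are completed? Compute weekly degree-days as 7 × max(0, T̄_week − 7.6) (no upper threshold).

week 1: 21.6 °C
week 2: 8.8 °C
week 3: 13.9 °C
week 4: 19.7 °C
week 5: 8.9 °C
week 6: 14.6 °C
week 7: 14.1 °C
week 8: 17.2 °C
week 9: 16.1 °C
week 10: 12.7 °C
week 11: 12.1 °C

5 generations

Weekly DD (7 × max(0, T̄ − 7.6)): 98.0, 8.4, 44.1, 84.7, 9.1, 49.0, 45.5, 67.2, 59.5, 35.7, 31.5.
Season total = 532.7 DD.
Complete generations = ⌊532.7 / 94⌋ = 5.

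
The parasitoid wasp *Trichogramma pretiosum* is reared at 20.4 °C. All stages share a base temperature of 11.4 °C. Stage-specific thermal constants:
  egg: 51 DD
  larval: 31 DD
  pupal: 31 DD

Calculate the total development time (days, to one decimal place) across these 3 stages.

12.6 days

Daily accumulation at 20.4 °C = 20.4 − 11.4 = 9.0 DD/day.
Total K = 51 + 31 + 31 = 113 DD.
Total duration = 113 / 9.0 = 12.556 ≈ 12.6 days.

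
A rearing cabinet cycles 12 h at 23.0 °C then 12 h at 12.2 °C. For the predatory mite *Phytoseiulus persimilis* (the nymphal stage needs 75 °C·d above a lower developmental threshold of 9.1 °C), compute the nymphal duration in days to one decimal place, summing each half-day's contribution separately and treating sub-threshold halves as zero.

8.8 days

Day half: max(0, 23.0 − 9.1) × 0.5 = 13.9 × 0.5 = 6.95 DD.
Night half: max(0, 12.2 − 9.1) × 0.5 = 3.1 × 0.5 = 1.55 DD.
Per 24 h: 8.50 DD/day.
Duration = 75 / 8.50 = 8.824 ≈ 8.8 days.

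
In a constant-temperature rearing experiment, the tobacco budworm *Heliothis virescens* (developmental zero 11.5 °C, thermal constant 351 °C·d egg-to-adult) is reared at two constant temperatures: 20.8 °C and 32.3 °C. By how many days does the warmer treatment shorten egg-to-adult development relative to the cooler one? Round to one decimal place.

At 20.8 °C: 351 / (20.8 − 11.5) = 351 / 9.3 = 37.742 d.
At 32.3 °C: 351 / (32.3 − 11.5) = 351 / 20.8 = 16.875 d.
Difference = |37.742 − 16.875| = 20.867 ≈ 20.9 days.

20.9 days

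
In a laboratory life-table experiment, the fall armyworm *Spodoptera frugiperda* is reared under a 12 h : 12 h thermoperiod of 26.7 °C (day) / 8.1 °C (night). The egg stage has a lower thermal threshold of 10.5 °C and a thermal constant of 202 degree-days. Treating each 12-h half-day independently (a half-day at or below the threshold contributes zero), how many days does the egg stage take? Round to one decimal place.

24.9 days

Day half: max(0, 26.7 − 10.5) × 0.5 = 16.2 × 0.5 = 8.10 DD.
Night half: max(0, 8.1 − 10.5) × 0.5 = 0.0 × 0.5 = 0.00 DD.
Per 24 h: 8.10 DD/day.
Duration = 202 / 8.10 = 24.938 ≈ 24.9 days.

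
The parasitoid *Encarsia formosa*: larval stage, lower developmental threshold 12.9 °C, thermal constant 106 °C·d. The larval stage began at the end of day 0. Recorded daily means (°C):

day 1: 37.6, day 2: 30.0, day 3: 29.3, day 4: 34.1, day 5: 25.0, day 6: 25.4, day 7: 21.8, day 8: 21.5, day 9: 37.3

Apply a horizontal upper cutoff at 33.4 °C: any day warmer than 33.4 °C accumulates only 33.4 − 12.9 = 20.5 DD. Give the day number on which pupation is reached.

day 7

Daily DD above 12.9 °C (capped at 20.5): 20.5, 17.1, 16.4, 20.5, 12.1, 12.5, 8.9, 8.6, 20.5.
Cumulative: 20.5, 37.6, 54.0, 74.5, 86.6, 99.1, 108.0, 116.6, 137.1.
The total first reaches 106 DD on day 7.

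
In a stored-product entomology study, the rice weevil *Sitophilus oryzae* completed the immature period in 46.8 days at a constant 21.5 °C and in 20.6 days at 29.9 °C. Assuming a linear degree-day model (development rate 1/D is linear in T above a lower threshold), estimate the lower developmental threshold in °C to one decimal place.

14.9 °C

Under the model K = D·(T − T_b), so D₁·(T₁ − T_b) = D₂·(T₂ − T_b).
46.8·(21.5 − T_b) = 20.6·(29.9 − T_b)
T_b = (46.8·21.5 − 20.6·29.9) / (46.8 − 20.6) = 390.26 / 26.2 = 14.895 °C ≈ 14.9 °C.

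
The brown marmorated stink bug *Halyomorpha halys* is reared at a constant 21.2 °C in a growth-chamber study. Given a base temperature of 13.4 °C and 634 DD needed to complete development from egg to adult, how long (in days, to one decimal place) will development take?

81.3 days

Daily accumulation = 21.2 − 13.4 = 7.8 DD/day.
Duration = 634 / 7.8 = 81.282 ≈ 81.3 days.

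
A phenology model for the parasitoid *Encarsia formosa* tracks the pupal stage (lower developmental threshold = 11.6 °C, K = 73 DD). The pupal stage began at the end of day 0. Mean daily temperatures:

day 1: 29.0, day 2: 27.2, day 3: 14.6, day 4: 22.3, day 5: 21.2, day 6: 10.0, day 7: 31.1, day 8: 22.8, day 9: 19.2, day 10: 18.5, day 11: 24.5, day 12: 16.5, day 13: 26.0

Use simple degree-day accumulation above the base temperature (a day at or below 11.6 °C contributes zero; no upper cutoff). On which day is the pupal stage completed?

Daily DD above 11.6 °C: 17.4, 15.6, 3.0, 10.7, 9.6, 0.0, 19.5, 11.2, 7.6, 6.9, 12.9, 4.9, 14.4.
Cumulative: 17.4, 33.0, 36.0, 46.7, 56.3, 56.3, 75.8, 87.0, 94.6, 101.5, 114.4, 119.3, 133.7.
The total first reaches 73 DD on day 7.

day 7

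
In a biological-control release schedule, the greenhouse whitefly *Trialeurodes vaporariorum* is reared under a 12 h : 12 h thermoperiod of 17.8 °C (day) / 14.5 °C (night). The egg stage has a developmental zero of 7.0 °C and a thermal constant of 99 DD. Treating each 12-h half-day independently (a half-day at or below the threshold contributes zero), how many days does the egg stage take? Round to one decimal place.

10.8 days

Day half: max(0, 17.8 − 7.0) × 0.5 = 10.8 × 0.5 = 5.40 DD.
Night half: max(0, 14.5 − 7.0) × 0.5 = 7.5 × 0.5 = 3.75 DD.
Per 24 h: 9.15 DD/day.
Duration = 99 / 9.15 = 10.820 ≈ 10.8 days.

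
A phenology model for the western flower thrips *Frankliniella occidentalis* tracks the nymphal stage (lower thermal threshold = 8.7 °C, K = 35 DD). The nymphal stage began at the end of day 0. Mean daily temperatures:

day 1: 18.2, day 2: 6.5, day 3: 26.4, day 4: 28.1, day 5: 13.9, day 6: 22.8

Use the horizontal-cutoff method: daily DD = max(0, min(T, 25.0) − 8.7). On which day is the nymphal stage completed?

day 4

Daily DD above 8.7 °C (capped at 16.3): 9.5, 0.0, 16.3, 16.3, 5.2, 14.1.
Cumulative: 9.5, 9.5, 25.8, 42.1, 47.3, 61.4.
The total first reaches 35 DD on day 4.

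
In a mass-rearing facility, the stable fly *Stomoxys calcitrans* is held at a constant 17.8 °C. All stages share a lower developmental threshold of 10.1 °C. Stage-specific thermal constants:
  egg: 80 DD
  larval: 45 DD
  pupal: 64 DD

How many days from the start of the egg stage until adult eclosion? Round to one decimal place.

Daily accumulation at 17.8 °C = 17.8 − 10.1 = 7.7 DD/day.
Total K = 80 + 45 + 64 = 189 DD.
Total duration = 189 / 7.7 = 24.545 ≈ 24.5 days.

24.5 days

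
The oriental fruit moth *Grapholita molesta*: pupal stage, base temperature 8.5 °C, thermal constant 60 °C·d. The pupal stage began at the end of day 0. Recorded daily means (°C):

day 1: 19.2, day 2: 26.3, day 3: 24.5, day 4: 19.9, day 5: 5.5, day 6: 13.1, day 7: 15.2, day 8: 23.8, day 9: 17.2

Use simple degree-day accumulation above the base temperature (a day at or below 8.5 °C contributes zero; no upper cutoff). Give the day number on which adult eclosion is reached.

day 6

Daily DD above 8.5 °C: 10.7, 17.8, 16.0, 11.4, 0.0, 4.6, 6.7, 15.3, 8.7.
Cumulative: 10.7, 28.5, 44.5, 55.9, 55.9, 60.5, 67.2, 82.5, 91.2.
The total first reaches 60 DD on day 6.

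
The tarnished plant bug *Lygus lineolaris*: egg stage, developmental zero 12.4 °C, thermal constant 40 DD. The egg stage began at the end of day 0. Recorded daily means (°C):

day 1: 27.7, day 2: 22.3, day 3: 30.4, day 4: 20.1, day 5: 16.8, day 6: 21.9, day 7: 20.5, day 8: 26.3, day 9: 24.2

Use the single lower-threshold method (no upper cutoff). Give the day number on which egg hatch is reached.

day 3

Daily DD above 12.4 °C: 15.3, 9.9, 18.0, 7.7, 4.4, 9.5, 8.1, 13.9, 11.8.
Cumulative: 15.3, 25.2, 43.2, 50.9, 55.3, 64.8, 72.9, 86.8, 98.6.
The total first reaches 40 DD on day 3.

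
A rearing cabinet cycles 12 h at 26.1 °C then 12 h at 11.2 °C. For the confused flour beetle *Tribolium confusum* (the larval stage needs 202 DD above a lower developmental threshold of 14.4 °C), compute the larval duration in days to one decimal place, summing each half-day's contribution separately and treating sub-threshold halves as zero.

Day half: max(0, 26.1 − 14.4) × 0.5 = 11.7 × 0.5 = 5.85 DD.
Night half: max(0, 11.2 − 14.4) × 0.5 = 0.0 × 0.5 = 0.00 DD.
Per 24 h: 5.85 DD/day.
Duration = 202 / 5.85 = 34.530 ≈ 34.5 days.

34.5 days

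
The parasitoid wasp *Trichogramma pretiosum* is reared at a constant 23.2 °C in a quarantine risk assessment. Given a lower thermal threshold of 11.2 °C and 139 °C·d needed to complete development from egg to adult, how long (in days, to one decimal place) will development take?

11.6 days

Daily accumulation = 23.2 − 11.2 = 12.0 DD/day.
Duration = 139 / 12.0 = 11.583 ≈ 11.6 days.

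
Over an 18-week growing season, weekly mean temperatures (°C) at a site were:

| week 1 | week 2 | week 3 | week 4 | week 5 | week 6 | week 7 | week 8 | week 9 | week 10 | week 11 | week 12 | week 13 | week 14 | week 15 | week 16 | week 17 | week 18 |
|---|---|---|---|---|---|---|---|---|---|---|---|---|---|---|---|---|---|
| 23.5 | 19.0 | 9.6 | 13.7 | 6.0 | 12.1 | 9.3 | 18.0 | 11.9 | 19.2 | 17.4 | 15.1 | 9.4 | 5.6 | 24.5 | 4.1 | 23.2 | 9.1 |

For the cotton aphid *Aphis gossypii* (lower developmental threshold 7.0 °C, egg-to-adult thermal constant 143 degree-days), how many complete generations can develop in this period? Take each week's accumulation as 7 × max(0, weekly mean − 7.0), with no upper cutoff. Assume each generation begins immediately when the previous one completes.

6 generations

Weekly DD (7 × max(0, T̄ − 7.0)): 115.5, 84.0, 18.2, 46.9, 0.0, 35.7, 16.1, 77.0, 34.3, 85.4, 72.8, 56.7, 16.8, 0.0, 122.5, 0.0, 113.4, 14.7.
Season total = 910.0 DD.
Complete generations = ⌊910.0 / 143⌋ = 6.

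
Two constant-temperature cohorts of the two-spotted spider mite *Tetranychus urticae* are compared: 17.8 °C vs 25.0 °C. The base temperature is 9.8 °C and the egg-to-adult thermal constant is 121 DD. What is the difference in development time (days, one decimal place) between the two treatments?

At 17.8 °C: 121 / (17.8 − 9.8) = 121 / 8.0 = 15.125 d.
At 25.0 °C: 121 / (25.0 − 9.8) = 121 / 15.2 = 7.961 d.
Difference = |15.125 − 7.961| = 7.164 ≈ 7.2 days.

7.2 days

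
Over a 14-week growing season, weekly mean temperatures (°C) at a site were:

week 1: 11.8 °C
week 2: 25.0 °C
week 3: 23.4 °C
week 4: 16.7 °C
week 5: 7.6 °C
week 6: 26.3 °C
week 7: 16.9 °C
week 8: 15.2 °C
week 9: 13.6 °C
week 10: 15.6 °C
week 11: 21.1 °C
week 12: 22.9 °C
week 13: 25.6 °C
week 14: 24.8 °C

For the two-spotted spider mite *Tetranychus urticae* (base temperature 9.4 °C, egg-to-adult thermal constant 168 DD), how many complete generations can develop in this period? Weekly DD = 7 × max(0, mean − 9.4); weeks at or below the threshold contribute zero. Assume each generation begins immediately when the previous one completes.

Weekly DD (7 × max(0, T̄ − 9.4)): 16.8, 109.2, 98.0, 51.1, 0.0, 118.3, 52.5, 40.6, 29.4, 43.4, 81.9, 94.5, 113.4, 107.8.
Season total = 956.9 DD.
Complete generations = ⌊956.9 / 168⌋ = 5.

5 generations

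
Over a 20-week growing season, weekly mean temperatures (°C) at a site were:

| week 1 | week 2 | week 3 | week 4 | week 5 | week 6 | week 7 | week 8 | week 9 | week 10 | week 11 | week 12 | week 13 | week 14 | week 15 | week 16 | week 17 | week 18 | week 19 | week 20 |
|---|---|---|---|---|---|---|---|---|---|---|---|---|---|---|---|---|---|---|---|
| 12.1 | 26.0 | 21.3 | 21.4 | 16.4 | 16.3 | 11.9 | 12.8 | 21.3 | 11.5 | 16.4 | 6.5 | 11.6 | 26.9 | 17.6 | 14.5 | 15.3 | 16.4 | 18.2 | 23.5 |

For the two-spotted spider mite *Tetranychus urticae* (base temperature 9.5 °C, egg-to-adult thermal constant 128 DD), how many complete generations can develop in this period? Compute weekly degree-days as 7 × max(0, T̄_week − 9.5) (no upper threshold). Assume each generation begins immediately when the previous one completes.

8 generations

Weekly DD (7 × max(0, T̄ − 9.5)): 18.2, 115.5, 82.6, 83.3, 48.3, 47.6, 16.8, 23.1, 82.6, 14.0, 48.3, 0.0, 14.7, 121.8, 56.7, 35.0, 40.6, 48.3, 60.9, 98.0.
Season total = 1056.3 DD.
Complete generations = ⌊1056.3 / 128⌋ = 8.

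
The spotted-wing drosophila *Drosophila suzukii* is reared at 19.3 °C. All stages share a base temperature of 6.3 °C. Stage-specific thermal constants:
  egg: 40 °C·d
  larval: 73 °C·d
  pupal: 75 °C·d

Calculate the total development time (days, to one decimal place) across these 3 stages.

14.5 days

Daily accumulation at 19.3 °C = 19.3 − 6.3 = 13.0 DD/day.
Total K = 40 + 73 + 75 = 188 DD.
Total duration = 188 / 13.0 = 14.462 ≈ 14.5 days.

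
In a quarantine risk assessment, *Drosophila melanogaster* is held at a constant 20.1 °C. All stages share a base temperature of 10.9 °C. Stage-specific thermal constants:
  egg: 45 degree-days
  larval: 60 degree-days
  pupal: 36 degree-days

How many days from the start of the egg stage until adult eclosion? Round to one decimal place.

Daily accumulation at 20.1 °C = 20.1 − 10.9 = 9.2 DD/day.
Total K = 45 + 60 + 36 = 141 DD.
Total duration = 141 / 9.2 = 15.326 ≈ 15.3 days.

15.3 days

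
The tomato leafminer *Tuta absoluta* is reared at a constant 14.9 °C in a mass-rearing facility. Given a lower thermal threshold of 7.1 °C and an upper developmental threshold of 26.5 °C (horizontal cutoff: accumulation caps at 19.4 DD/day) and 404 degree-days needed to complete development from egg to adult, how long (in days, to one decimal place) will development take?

51.8 days

Daily accumulation = 14.9 − 7.1 = 7.8 DD/day.
Duration = 404 / 7.8 = 51.795 ≈ 51.8 days.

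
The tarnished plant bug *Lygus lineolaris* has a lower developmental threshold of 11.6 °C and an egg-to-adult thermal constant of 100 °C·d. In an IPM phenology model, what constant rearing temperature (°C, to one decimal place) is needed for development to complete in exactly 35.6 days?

14.4 °C

Required daily accumulation = 100 / 35.6 = 2.809 DD/day.
T = T_base + 2.809 = 11.6 + 2.809 = 14.409 ≈ 14.4 °C.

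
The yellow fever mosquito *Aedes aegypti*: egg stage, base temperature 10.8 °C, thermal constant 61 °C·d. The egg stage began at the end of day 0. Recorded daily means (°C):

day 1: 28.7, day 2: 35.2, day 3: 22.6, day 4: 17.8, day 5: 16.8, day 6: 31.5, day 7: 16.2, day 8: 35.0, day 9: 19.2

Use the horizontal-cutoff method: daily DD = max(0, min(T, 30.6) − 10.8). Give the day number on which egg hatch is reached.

Daily DD above 10.8 °C (capped at 19.8): 17.9, 19.8, 11.8, 7.0, 6.0, 19.8, 5.4, 19.8, 8.4.
Cumulative: 17.9, 37.7, 49.5, 56.5, 62.5, 82.3, 87.7, 107.5, 115.9.
The total first reaches 61 DD on day 5.

day 5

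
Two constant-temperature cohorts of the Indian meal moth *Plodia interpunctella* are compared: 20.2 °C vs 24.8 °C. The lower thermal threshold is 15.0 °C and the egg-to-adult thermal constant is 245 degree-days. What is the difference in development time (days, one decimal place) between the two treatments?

At 20.2 °C: 245 / (20.2 − 15.0) = 245 / 5.2 = 47.115 d.
At 24.8 °C: 245 / (24.8 − 15.0) = 245 / 9.8 = 25.000 d.
Difference = |47.115 − 25.000| = 22.115 ≈ 22.1 days.

22.1 days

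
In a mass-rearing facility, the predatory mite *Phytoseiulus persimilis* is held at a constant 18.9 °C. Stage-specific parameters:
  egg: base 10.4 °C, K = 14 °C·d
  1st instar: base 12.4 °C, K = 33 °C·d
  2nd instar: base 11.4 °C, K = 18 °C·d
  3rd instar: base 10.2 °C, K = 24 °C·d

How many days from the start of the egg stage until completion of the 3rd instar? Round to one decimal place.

11.9 days

egg: 14 / (18.9 − 10.4) = 14 / 8.5 = 1.647 d.
1st instar: 33 / (18.9 − 12.4) = 33 / 6.5 = 5.077 d.
2nd instar: 18 / (18.9 − 11.4) = 18 / 7.5 = 2.400 d.
3rd instar: 24 / (18.9 − 10.2) = 24 / 8.7 = 2.759 d.
Sum = 11.883 ≈ 11.9 days.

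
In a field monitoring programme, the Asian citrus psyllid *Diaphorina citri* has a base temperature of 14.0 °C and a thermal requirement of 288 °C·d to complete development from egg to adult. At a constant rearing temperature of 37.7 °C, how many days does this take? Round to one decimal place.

Daily accumulation = 37.7 − 14.0 = 23.7 DD/day.
Duration = 288 / 23.7 = 12.152 ≈ 12.2 days.

12.2 days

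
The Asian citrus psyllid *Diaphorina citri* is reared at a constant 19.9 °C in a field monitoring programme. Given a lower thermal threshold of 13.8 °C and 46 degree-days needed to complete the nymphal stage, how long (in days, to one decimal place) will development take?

7.5 days

Daily accumulation = 19.9 − 13.8 = 6.1 DD/day.
Duration = 46 / 6.1 = 7.541 ≈ 7.5 days.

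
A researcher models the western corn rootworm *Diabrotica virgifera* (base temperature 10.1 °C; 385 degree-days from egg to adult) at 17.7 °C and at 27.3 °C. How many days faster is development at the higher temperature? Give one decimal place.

28.3 days

At 17.7 °C: 385 / (17.7 − 10.1) = 385 / 7.6 = 50.658 d.
At 27.3 °C: 385 / (27.3 − 10.1) = 385 / 17.2 = 22.384 d.
Difference = |50.658 − 22.384| = 28.274 ≈ 28.3 days.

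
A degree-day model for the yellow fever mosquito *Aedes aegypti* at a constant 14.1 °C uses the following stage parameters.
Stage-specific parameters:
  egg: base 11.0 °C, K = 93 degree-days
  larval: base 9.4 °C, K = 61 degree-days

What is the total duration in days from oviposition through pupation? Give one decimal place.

43.0 days

egg: 93 / (14.1 − 11.0) = 93 / 3.1 = 30.000 d.
larval: 61 / (14.1 − 9.4) = 61 / 4.7 = 12.979 d.
Sum = 42.979 ≈ 43.0 days.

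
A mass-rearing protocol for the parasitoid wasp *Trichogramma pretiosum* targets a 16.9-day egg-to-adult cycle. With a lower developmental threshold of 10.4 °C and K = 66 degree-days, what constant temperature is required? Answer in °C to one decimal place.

14.3 °C

Required daily accumulation = 66 / 16.9 = 3.905 DD/day.
T = T_base + 3.905 = 10.4 + 3.905 = 14.305 ≈ 14.3 °C.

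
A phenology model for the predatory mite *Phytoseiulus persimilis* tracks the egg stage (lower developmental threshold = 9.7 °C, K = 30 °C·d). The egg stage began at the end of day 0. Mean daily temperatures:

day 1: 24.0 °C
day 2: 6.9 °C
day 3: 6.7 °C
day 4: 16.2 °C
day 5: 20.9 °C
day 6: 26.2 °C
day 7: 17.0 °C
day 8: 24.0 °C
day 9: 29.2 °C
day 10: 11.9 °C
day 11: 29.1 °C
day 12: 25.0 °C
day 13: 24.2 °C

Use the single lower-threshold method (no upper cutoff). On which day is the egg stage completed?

Daily DD above 9.7 °C: 14.3, 0.0, 0.0, 6.5, 11.2, 16.5, 7.3, 14.3, 19.5, 2.2, 19.4, 15.3, 14.5.
Cumulative: 14.3, 14.3, 14.3, 20.8, 32.0, 48.5, 55.8, 70.1, 89.6, 91.8, 111.2, 126.5, 141.0.
The total first reaches 30 DD on day 5.

day 5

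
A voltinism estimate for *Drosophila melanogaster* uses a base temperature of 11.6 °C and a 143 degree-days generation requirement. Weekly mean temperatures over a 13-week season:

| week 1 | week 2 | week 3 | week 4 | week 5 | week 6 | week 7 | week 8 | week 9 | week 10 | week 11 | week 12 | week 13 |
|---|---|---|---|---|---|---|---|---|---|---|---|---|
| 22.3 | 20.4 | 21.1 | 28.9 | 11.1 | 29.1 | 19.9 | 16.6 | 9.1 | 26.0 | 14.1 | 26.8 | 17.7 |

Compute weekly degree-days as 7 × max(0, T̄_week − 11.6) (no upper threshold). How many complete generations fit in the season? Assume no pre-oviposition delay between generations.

Weekly DD (7 × max(0, T̄ − 11.6)): 74.9, 61.6, 66.5, 121.1, 0.0, 122.5, 58.1, 35.0, 0.0, 100.8, 17.5, 106.4, 42.7.
Season total = 807.1 DD.
Complete generations = ⌊807.1 / 143⌋ = 5.

5 generations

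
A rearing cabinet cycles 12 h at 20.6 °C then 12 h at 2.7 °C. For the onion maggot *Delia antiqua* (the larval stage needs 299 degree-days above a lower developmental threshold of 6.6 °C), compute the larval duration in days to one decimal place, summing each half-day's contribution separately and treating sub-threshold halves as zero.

Day half: max(0, 20.6 − 6.6) × 0.5 = 14.0 × 0.5 = 7.00 DD.
Night half: max(0, 2.7 − 6.6) × 0.5 = 0.0 × 0.5 = 0.00 DD.
Per 24 h: 7.00 DD/day.
Duration = 299 / 7.00 = 42.714 ≈ 42.7 days.

42.7 days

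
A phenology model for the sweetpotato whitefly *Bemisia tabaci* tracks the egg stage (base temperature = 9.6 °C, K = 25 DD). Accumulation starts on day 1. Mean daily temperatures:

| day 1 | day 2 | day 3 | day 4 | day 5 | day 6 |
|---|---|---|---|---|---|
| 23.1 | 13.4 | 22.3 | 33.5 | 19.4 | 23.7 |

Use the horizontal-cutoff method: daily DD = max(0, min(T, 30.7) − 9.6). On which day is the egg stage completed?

day 3

Daily DD above 9.6 °C (capped at 21.1): 13.5, 3.8, 12.7, 21.1, 9.8, 14.1.
Cumulative: 13.5, 17.3, 30.0, 51.1, 60.9, 75.0.
The total first reaches 25 DD on day 3.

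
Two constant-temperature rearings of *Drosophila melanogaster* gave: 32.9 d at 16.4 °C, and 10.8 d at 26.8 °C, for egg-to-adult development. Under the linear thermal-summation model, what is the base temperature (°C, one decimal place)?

11.3 °C

Under the model K = D·(T − T_b), so D₁·(T₁ − T_b) = D₂·(T₂ − T_b).
32.9·(16.4 − T_b) = 10.8·(26.8 − T_b)
T_b = (32.9·16.4 − 10.8·26.8) / (32.9 − 10.8) = 250.12 / 22.1 = 11.318 °C ≈ 11.3 °C.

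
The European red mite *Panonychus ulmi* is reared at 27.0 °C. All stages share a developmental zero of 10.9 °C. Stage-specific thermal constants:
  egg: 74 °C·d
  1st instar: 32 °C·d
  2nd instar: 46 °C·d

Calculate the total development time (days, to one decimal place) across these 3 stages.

Daily accumulation at 27.0 °C = 27.0 − 10.9 = 16.1 DD/day.
Total K = 74 + 32 + 46 = 152 DD.
Total duration = 152 / 16.1 = 9.441 ≈ 9.4 days.

9.4 days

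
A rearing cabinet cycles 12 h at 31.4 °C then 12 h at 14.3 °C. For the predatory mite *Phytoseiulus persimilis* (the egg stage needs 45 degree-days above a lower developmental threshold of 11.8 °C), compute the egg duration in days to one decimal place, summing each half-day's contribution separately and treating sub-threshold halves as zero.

Day half: max(0, 31.4 − 11.8) × 0.5 = 19.6 × 0.5 = 9.80 DD.
Night half: max(0, 14.3 − 11.8) × 0.5 = 2.5 × 0.5 = 1.25 DD.
Per 24 h: 11.05 DD/day.
Duration = 45 / 11.05 = 4.072 ≈ 4.1 days.

4.1 days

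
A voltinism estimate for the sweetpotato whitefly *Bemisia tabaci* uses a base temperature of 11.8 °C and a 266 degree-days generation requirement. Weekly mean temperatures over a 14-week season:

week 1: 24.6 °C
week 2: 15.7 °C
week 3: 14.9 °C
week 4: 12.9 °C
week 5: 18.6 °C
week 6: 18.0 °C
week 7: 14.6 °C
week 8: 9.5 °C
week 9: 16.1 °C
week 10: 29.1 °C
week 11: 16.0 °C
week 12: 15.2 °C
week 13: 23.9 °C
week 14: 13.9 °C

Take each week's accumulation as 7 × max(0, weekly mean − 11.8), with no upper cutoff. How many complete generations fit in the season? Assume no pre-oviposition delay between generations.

Weekly DD (7 × max(0, T̄ − 11.8)): 89.6, 27.3, 21.7, 7.7, 47.6, 43.4, 19.6, 0.0, 30.1, 121.1, 29.4, 23.8, 84.7, 14.7.
Season total = 560.7 DD.
Complete generations = ⌊560.7 / 266⌋ = 2.

2 generations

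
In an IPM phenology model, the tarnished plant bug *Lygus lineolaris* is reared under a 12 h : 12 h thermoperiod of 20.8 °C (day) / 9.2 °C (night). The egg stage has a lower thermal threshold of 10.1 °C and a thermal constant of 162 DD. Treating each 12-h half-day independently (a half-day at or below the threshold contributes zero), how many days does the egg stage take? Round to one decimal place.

Day half: max(0, 20.8 − 10.1) × 0.5 = 10.7 × 0.5 = 5.35 DD.
Night half: max(0, 9.2 − 10.1) × 0.5 = 0.0 × 0.5 = 0.00 DD.
Per 24 h: 5.35 DD/day.
Duration = 162 / 5.35 = 30.280 ≈ 30.3 days.

30.3 days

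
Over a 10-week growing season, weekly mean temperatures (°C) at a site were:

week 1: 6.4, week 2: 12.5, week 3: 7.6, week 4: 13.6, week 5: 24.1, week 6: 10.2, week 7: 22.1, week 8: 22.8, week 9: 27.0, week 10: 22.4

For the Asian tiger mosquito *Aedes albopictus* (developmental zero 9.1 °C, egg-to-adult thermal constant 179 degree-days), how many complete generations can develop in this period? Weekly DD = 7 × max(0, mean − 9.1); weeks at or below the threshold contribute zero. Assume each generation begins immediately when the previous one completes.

3 generations

Weekly DD (7 × max(0, T̄ − 9.1)): 0.0, 23.8, 0.0, 31.5, 105.0, 7.7, 91.0, 95.9, 125.3, 93.1.
Season total = 573.3 DD.
Complete generations = ⌊573.3 / 179⌋ = 3.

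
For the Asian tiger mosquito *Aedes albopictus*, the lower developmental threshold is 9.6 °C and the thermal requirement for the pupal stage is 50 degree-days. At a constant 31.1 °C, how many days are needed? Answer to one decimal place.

Daily accumulation = 31.1 − 9.6 = 21.5 DD/day.
Duration = 50 / 21.5 = 2.326 ≈ 2.3 days.

2.3 days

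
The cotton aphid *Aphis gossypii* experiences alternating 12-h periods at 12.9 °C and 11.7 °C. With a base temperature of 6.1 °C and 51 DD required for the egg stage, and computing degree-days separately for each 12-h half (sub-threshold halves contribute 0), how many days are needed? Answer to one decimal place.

Day half: max(0, 12.9 − 6.1) × 0.5 = 6.8 × 0.5 = 3.40 DD.
Night half: max(0, 11.7 − 6.1) × 0.5 = 5.6 × 0.5 = 2.80 DD.
Per 24 h: 6.20 DD/day.
Duration = 51 / 6.20 = 8.226 ≈ 8.2 days.

8.2 days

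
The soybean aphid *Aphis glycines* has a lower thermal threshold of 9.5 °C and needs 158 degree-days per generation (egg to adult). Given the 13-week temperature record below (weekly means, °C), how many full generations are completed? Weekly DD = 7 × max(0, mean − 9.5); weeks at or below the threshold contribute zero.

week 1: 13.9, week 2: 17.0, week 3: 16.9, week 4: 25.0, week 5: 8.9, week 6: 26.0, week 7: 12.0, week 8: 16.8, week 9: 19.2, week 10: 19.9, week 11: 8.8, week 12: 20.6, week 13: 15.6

4 generations

Weekly DD (7 × max(0, T̄ − 9.5)): 30.8, 52.5, 51.8, 108.5, 0.0, 115.5, 17.5, 51.1, 67.9, 72.8, 0.0, 77.7, 42.7.
Season total = 688.8 DD.
Complete generations = ⌊688.8 / 158⌋ = 4.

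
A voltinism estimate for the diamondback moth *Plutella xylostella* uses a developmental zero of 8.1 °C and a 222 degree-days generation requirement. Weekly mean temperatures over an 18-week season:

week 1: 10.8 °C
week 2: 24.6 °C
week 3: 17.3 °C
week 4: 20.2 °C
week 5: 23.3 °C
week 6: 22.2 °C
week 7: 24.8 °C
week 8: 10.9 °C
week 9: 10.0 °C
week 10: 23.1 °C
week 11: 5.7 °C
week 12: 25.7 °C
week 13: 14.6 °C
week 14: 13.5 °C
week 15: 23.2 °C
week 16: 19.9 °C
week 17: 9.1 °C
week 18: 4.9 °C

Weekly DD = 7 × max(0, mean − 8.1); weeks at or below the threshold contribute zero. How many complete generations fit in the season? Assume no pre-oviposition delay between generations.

5 generations

Weekly DD (7 × max(0, T̄ − 8.1)): 18.9, 115.5, 64.4, 84.7, 106.4, 98.7, 116.9, 19.6, 13.3, 105.0, 0.0, 123.2, 45.5, 37.8, 105.7, 82.6, 7.0, 0.0.
Season total = 1145.2 DD.
Complete generations = ⌊1145.2 / 222⌋ = 5.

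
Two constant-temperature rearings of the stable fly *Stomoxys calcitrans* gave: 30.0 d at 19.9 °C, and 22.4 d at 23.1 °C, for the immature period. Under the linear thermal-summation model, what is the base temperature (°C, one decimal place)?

Equal thermal constants: D₁(T₁ − T_b) = D₂(T₂ − T_b).
30.0·(19.9 − T_b) = 22.4·(23.1 − T_b)
T_b = (30.0·19.9 − 22.4·23.1) / (30.0 − 22.4) = 79.56 / 7.6 = 10.468 °C ≈ 10.5 °C.

10.5 °C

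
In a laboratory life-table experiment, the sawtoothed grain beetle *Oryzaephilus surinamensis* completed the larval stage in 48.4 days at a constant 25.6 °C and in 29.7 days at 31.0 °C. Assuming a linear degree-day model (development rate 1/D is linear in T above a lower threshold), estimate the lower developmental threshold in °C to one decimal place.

17.0 °C

Under the model K = D·(T − T_b), so D₁·(T₁ − T_b) = D₂·(T₂ − T_b).
48.4·(25.6 − T_b) = 29.7·(31.0 − T_b)
T_b = (48.4·25.6 − 29.7·31.0) / (48.4 − 29.7) = 318.34 / 18.7 = 17.024 °C ≈ 17.0 °C.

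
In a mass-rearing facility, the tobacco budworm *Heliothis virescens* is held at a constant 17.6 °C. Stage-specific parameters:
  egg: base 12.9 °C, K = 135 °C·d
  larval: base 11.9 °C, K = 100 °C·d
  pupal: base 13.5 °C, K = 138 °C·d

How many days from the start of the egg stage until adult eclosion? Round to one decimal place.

79.9 days

egg: 135 / (17.6 − 12.9) = 135 / 4.7 = 28.723 d.
larval: 100 / (17.6 − 11.9) = 100 / 5.7 = 17.544 d.
pupal: 138 / (17.6 − 13.5) = 138 / 4.1 = 33.659 d.
Sum = 79.926 ≈ 79.9 days.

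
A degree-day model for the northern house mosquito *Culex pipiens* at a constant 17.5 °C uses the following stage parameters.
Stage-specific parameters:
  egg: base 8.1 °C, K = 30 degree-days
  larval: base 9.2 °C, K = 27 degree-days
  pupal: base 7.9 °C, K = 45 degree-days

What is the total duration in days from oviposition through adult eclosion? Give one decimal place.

11.1 days

egg: 30 / (17.5 − 8.1) = 30 / 9.4 = 3.191 d.
larval: 27 / (17.5 − 9.2) = 27 / 8.3 = 3.253 d.
pupal: 45 / (17.5 − 7.9) = 45 / 9.6 = 4.688 d.
Sum = 11.132 ≈ 11.1 days.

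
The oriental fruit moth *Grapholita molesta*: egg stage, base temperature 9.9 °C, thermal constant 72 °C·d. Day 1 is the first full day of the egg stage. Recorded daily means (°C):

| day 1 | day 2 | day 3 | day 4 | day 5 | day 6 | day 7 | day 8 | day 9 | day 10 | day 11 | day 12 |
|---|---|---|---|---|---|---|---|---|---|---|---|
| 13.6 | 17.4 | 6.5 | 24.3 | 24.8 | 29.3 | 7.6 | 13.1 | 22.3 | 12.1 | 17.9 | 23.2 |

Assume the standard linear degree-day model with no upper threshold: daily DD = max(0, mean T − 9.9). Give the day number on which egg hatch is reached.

day 9

Daily DD above 9.9 °C: 3.7, 7.5, 0.0, 14.4, 14.9, 19.4, 0.0, 3.2, 12.4, 2.2, 8.0, 13.3.
Cumulative: 3.7, 11.2, 11.2, 25.6, 40.5, 59.9, 59.9, 63.1, 75.5, 77.7, 85.7, 99.0.
The total first reaches 72 DD on day 9.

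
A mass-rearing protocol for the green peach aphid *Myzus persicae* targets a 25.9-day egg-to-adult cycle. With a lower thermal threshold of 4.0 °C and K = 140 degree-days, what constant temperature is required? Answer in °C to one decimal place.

9.4 °C

Required daily accumulation = 140 / 25.9 = 5.405 DD/day.
T = T_base + 5.405 = 4.0 + 5.405 = 9.405 ≈ 9.4 °C.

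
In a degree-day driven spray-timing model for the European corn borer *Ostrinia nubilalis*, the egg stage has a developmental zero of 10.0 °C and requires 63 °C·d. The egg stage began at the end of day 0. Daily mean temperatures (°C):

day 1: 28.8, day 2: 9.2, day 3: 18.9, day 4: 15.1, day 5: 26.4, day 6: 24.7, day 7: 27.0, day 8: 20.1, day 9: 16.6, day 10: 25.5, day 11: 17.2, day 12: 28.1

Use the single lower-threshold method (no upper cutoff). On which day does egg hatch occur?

day 6

Daily DD above 10.0 °C: 18.8, 0.0, 8.9, 5.1, 16.4, 14.7, 17.0, 10.1, 6.6, 15.5, 7.2, 18.1.
Cumulative: 18.8, 18.8, 27.7, 32.8, 49.2, 63.9, 80.9, 91.0, 97.6, 113.1, 120.3, 138.4.
The total first reaches 63 DD on day 6.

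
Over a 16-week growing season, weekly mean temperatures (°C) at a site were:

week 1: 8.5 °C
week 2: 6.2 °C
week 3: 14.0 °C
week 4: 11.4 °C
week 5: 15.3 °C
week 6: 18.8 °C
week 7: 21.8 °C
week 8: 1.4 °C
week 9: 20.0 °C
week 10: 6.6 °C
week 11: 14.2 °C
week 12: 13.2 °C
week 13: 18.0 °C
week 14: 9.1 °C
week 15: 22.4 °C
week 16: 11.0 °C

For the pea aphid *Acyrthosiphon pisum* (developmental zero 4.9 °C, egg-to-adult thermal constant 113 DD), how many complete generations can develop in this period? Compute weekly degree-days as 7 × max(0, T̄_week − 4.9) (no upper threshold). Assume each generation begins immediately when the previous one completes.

Weekly DD (7 × max(0, T̄ − 4.9)): 25.2, 9.1, 63.7, 45.5, 72.8, 97.3, 118.3, 0.0, 105.7, 11.9, 65.1, 58.1, 91.7, 29.4, 122.5, 42.7.
Season total = 959.0 DD.
Complete generations = ⌊959.0 / 113⌋ = 8.

8 generations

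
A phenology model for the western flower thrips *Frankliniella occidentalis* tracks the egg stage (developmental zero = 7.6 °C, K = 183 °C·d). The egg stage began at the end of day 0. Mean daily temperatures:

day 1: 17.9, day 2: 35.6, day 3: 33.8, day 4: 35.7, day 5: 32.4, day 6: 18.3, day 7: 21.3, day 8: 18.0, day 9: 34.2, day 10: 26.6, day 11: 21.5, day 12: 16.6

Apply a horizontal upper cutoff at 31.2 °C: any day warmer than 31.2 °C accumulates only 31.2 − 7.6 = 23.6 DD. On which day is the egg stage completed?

Daily DD above 7.6 °C (capped at 23.6): 10.3, 23.6, 23.6, 23.6, 23.6, 10.7, 13.7, 10.4, 23.6, 19.0, 13.9, 9.0.
Cumulative: 10.3, 33.9, 57.5, 81.1, 104.7, 115.4, 129.1, 139.5, 163.1, 182.1, 196.0, 205.0.
The total first reaches 183 DD on day 11.

day 11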